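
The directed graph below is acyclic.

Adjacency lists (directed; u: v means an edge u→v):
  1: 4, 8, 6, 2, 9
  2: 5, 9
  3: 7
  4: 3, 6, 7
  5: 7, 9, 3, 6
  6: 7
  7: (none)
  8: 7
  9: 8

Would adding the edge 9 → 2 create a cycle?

Adding 9→2 creates a cycle iff 2 can already reach 9.
Path from 2: 2 → 9.
So 2 → … → 9 → 2 is a cycle.

Yes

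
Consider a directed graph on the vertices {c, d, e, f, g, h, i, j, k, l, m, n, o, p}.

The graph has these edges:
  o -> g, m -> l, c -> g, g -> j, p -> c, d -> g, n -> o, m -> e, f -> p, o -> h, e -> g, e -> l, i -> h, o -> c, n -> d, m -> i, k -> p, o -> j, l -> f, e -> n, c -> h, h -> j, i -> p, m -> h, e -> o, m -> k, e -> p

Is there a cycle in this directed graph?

DFS with white/gray/black marking, starting from p:
p gray
  c gray
    h gray
      j gray
      j black
    h black
    g gray
      g→j: j black — skip
    g black
  c black
p black
d gray
  d→g: g black — skip
d black
e gray
  n gray
    o gray
      o→j: j black — skip
      o→c: c black — skip
      o→g: g black — skip
      o→h: h black — skip
    o black
    n→d: d black — skip
  n black
  l gray
    f gray
      f→p: p black — skip
    f black
  l black
  e→p: p black — skip
  e→o: o black — skip
  e→g: g black — skip
e black
i gray
  i→h: h black — skip
  i→p: p black — skip
i black
k gray
  k→p: p black — skip
k black
m gray
  m→k: k black — skip
  m→l: l black — skip
  m→h: h black — skip
  m→i: i black — skip
  m→e: e black — skip
m black
Every edge goes to a white or black vertex — no back edge, so the graph is acyclic.

No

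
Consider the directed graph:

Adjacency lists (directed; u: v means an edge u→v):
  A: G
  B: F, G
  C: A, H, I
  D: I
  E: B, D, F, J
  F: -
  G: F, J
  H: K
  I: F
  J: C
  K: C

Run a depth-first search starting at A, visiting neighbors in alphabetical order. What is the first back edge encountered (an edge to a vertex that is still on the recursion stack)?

DFS from A (visiting neighbors in alphabetical order); mark gray on enter, black on exit:
A gray
  G gray
    F gray
    F black
    J gray
      C gray
        C→A: A is gray → back edge
First back edge: C → A.

C→A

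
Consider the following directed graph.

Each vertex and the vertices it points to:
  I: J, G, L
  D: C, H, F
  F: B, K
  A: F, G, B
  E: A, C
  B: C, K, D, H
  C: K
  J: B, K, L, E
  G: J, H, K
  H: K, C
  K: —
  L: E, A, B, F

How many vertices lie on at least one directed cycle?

8

A vertex is on a directed cycle iff it belongs to a strongly connected component of size ≥ 2 (or has a self-loop).
The vertices on cycles are {A, B, D, E, F, G, J, L} — 8 in total.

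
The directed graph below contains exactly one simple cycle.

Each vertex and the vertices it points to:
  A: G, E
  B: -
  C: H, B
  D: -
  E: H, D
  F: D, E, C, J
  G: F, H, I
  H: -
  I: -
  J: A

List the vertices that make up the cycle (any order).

A, F, G, J

DFS with gray/black marking from A:
A gray
  G gray
    F gray
      D gray
      D black
      E gray
        H gray
        H black
        E→D: D black — skip
      E black
      C gray
        C→H: H black — skip
        B gray
        B black
      C black
      J gray
        J→A: A is gray → back edge
Back edge closes the cycle A → G → F → J → A; its vertices are {A, F, G, J}.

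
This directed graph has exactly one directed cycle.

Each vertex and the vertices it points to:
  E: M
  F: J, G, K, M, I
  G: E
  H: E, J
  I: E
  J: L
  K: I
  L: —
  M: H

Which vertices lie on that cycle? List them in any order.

DFS with gray/black marking from M:
M gray
  H gray
    E gray
      E→M: M is gray → back edge
Back edge closes the cycle M → H → E → M; its vertices are {E, H, M}.

E, H, M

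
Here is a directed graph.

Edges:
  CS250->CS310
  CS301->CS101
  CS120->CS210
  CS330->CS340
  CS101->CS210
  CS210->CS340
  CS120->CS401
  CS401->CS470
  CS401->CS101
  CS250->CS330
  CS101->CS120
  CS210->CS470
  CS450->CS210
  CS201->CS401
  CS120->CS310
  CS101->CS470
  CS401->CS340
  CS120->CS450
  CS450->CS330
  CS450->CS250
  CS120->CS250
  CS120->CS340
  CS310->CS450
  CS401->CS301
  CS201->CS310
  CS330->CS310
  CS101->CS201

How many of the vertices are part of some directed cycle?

A vertex is on a directed cycle iff it belongs to a strongly connected component of size ≥ 2 (or has a self-loop).
The vertices on cycles are {CS101, CS120, CS201, CS250, CS301, CS310, CS330, CS401, CS450} — 9 in total.

9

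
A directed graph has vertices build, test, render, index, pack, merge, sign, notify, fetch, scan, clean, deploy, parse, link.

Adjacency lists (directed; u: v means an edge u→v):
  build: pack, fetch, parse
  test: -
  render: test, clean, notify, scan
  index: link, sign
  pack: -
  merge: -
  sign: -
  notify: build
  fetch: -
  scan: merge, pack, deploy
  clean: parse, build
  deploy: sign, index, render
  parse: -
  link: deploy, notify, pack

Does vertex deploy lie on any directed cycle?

deploy is on a cycle iff deploy can reach itself via ≥1 edge.
deploy → index → link → deploy — yes.

Yes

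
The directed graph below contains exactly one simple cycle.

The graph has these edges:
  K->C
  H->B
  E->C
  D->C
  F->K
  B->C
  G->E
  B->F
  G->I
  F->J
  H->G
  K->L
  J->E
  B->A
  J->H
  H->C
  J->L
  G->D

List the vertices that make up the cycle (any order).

DFS with gray/black marking from H:
H gray
  B gray
    F gray
      J gray
        E gray
          C gray
          C black
        E black
        L gray
        L black
        J→H: H is gray → back edge
Back edge closes the cycle H → B → F → J → H; its vertices are {B, F, H, J}.

B, F, H, J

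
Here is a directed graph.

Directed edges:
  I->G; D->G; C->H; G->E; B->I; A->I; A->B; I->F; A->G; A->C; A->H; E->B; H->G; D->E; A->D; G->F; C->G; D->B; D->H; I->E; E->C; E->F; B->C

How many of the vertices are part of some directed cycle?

6

A vertex is on a directed cycle iff it belongs to a strongly connected component of size ≥ 2 (or has a self-loop).
The vertices on cycles are {B, C, E, G, H, I} — 6 in total.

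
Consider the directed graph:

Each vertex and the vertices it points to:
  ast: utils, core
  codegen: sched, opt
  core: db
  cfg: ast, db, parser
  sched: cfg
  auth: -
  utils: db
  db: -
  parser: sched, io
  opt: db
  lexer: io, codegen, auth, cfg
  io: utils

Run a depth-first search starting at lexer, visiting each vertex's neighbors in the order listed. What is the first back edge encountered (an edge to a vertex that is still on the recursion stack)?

parser→sched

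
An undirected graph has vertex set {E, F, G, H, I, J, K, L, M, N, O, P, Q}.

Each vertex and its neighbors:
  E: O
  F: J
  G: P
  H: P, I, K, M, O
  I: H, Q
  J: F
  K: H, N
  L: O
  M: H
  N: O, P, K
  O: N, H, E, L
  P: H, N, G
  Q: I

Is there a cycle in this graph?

DFS, tracking each vertex's parent; an edge to a visited non-parent vertex closes a cycle.
Start from N:
visit N (parent –)
  visit O (parent N)
    O–N: parent, skip
    visit H (parent O)
      visit P (parent H)
        P–H: parent, skip
        P–N: N visited and ≠ parent → cycle
Cycle: N – O – H – P – N.

Yes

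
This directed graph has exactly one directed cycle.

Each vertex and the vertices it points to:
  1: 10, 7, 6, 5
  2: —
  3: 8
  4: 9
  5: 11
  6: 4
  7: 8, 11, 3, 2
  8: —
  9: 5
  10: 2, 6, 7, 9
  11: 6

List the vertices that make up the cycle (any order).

4, 5, 6, 9, 11

DFS with gray/black marking from 6:
6 gray
  4 gray
    9 gray
      5 gray
        11 gray
          11→6: 6 is gray → back edge
Back edge closes the cycle 6 → 4 → 9 → 5 → 11 → 6; its vertices are {4, 5, 6, 9, 11}.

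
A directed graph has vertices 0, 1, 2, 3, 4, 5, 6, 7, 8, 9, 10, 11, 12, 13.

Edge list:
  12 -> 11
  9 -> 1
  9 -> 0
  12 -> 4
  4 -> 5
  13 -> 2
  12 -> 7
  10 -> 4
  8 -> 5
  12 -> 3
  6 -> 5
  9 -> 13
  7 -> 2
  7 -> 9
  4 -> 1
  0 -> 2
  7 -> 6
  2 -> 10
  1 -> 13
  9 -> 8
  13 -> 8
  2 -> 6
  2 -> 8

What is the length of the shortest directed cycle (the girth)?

For each vertex v, BFS finds the shortest path from v back to v.
The shortest such closed walk is 13 → 2 → 10 → 4 → 1 → 13, length 5.

5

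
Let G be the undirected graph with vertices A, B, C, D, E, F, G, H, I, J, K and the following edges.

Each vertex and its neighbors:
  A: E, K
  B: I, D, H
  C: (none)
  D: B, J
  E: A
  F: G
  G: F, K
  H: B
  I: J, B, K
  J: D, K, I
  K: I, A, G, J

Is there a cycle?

DFS, tracking each vertex's parent; an edge to a visited non-parent vertex closes a cycle.
Start from D:
visit D (parent –)
  visit B (parent D)
    visit I (parent B)
      visit J (parent I)
        J–D: D visited and ≠ parent → cycle
Cycle: D – B – I – J – D.

Yes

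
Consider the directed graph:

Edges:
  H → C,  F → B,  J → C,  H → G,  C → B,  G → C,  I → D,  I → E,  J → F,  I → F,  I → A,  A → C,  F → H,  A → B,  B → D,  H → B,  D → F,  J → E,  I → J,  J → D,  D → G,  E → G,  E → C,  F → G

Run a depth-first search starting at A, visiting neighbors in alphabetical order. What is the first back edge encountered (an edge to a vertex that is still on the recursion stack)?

F→B

DFS from A (visiting neighbors in alphabetical order); mark gray on enter, black on exit:
A gray
  B gray
    D gray
      F gray
        F→B: B is gray → back edge
First back edge: F → B.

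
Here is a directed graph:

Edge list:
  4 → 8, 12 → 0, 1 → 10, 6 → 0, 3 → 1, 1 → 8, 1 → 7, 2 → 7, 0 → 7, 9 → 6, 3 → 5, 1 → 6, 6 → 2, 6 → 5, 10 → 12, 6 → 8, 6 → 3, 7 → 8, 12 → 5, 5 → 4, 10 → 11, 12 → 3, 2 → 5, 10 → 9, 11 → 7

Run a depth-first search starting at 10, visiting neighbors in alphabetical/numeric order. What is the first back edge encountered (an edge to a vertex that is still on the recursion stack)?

DFS from 10 (visiting neighbors in alphabetical/numeric order); mark gray on enter, black on exit:
10 gray
  9 gray
    6 gray
      0 gray
        7 gray
          8 gray
          8 black
        7 black
      0 black
      2 gray
        5 gray
          4 gray
            4→8: 8 black — skip
          4 black
        5 black
        2→7: 7 black — skip
      2 black
      3 gray
        1 gray
          1→6: 6 is gray → back edge
First back edge: 1 → 6.

1->6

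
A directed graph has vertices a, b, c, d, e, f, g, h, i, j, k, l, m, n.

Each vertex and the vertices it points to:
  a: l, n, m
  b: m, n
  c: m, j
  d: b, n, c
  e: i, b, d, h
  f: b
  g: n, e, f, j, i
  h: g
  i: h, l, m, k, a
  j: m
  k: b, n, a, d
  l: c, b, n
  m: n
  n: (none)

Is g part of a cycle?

Yes

g is on a cycle iff g can reach itself via ≥1 edge.
g → e → h → g — yes.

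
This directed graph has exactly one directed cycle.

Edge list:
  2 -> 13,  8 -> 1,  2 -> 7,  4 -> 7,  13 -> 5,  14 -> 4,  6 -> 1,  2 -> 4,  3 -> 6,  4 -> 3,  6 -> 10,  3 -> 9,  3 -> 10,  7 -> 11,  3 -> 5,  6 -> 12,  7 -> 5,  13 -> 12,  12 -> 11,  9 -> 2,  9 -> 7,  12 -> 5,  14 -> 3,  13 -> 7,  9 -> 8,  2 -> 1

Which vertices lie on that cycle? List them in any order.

2, 3, 4, 9

DFS with gray/black marking from 3:
3 gray
  6 gray
    1 gray
    1 black
    12 gray
      5 gray
      5 black
      11 gray
      11 black
    12 black
    10 gray
    10 black
  6 black
  3→5: 5 black — skip
  9 gray
    7 gray
      7→5: 5 black — skip
      7→11: 11 black — skip
    7 black
    2 gray
      2→7: 7 black — skip
      4 gray
        4→7: 7 black — skip
        4→3: 3 is gray → back edge
Back edge closes the cycle 3 → 9 → 2 → 4 → 3; its vertices are {2, 3, 4, 9}.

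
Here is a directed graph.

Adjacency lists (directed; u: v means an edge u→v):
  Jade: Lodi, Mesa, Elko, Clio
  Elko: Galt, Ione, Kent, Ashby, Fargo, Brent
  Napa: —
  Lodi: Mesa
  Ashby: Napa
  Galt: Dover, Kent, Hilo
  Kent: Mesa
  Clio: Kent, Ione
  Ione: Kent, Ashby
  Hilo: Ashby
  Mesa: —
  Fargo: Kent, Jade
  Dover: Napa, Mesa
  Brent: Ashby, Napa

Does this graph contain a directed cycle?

DFS with white/gray/black marking, starting from Galt:
Galt gray
  Dover gray
    Napa gray
    Napa black
    Mesa gray
    Mesa black
  Dover black
  Kent gray
    Kent→Mesa: Mesa black — skip
  Kent black
  Hilo gray
    Ashby gray
      Ashby→Napa: Napa black — skip
    Ashby black
  Hilo black
Galt black
Jade gray
  Lodi gray
    Lodi→Mesa: Mesa black — skip
  Lodi black
  Jade→Mesa: Mesa black — skip
  Elko gray
    Elko→Galt: Galt black — skip
    Ione gray
      Ione→Kent: Kent black — skip
      Ione→Ashby: Ashby black — skip
    Ione black
    Elko→Kent: Kent black — skip
    Elko→Ashby: Ashby black — skip
    Fargo gray
      Fargo→Kent: Kent black — skip
      Fargo→Jade: Jade is gray → back edge
Back edge found, so a cycle exists: Jade → Elko → Fargo → Jade.

Yes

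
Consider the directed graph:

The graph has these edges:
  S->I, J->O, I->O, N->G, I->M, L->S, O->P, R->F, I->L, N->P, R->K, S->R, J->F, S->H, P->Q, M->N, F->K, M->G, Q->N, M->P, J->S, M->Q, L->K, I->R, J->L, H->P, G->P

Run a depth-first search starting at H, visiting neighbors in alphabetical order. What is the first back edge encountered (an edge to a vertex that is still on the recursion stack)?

DFS from H (visiting neighbors in alphabetical order); mark gray on enter, black on exit:
H gray
  P gray
    Q gray
      N gray
        G gray
          G→P: P is gray → back edge
First back edge: G → P.

G->P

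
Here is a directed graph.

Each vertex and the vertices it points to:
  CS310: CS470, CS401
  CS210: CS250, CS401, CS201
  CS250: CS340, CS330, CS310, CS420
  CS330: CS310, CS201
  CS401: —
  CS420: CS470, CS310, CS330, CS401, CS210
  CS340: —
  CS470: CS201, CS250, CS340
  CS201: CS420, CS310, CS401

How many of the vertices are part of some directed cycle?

7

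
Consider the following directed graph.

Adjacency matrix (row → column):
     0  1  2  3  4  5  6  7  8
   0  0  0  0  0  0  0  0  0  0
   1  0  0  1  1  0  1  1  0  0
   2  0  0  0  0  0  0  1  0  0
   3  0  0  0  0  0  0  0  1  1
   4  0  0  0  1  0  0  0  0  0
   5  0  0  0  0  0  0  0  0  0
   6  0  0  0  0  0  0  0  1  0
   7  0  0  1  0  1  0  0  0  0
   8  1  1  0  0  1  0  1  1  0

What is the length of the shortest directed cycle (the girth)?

3

For each vertex v, BFS finds the shortest path from v back to v.
The shortest such closed walk is 8 → 1 → 3 → 8, length 3.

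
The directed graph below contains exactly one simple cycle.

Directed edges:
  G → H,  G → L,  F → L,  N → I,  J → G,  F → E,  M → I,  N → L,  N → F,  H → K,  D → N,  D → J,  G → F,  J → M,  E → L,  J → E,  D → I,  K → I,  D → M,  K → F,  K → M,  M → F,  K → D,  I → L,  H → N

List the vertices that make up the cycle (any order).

DFS with gray/black marking from H:
H gray
  K gray
    D gray
      J gray
        E gray
          L gray
          L black
        E black
        G gray
          F gray
            F→E: E black — skip
            F→L: L black — skip
          F black
          G→H: H is gray → back edge
Back edge closes the cycle H → K → D → J → G → H; its vertices are {D, G, H, J, K}.

D, G, H, J, K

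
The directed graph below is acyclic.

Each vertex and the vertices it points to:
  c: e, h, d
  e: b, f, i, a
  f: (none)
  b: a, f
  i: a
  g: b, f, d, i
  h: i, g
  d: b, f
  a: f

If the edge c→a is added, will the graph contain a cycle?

No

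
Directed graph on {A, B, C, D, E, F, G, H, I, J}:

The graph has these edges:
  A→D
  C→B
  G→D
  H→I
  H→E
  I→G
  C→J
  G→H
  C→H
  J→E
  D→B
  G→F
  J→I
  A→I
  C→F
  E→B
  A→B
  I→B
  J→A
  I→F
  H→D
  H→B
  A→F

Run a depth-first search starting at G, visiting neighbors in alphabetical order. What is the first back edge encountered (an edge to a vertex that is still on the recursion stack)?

I->G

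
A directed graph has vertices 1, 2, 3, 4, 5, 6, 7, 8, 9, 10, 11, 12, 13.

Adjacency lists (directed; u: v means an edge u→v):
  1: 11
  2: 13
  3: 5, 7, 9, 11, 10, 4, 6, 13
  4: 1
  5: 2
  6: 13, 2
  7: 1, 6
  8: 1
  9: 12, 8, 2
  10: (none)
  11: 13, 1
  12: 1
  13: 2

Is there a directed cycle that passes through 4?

4 lies on a cycle iff there is a path from 4 back to itself.
Exploring from 4, it never reaches itself; equivalently, its strongly connected component is a singleton.

No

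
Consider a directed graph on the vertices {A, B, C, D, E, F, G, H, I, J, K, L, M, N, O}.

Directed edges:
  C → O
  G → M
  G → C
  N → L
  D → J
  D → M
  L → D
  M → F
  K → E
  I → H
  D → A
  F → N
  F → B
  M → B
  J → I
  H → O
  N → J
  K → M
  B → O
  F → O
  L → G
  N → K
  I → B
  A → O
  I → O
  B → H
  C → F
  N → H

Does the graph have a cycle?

Yes

DFS with white/gray/black marking, starting from M:
M gray
  F gray
    O gray
    O black
    N gray
      J gray
        I gray
          H gray
            H→O: O black — skip
          H black
          B gray
            B→H: H black — skip
            B→O: O black — skip
          B black
          I→O: O black — skip
        I black
      J black
      K gray
        E gray
        E black
        K→M: M is gray → back edge
Back edge found, so a cycle exists: M → F → N → K → M.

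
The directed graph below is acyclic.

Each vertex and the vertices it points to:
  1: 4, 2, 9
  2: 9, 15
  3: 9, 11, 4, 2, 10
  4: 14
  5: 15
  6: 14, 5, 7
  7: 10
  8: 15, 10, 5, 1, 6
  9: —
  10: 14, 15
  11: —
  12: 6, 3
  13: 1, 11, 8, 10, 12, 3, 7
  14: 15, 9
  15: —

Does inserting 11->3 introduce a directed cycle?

Yes

Adding 11→3 creates a cycle iff 3 can already reach 11.
Path from 3: 3 → 11.
So 3 → … → 11 → 3 is a cycle.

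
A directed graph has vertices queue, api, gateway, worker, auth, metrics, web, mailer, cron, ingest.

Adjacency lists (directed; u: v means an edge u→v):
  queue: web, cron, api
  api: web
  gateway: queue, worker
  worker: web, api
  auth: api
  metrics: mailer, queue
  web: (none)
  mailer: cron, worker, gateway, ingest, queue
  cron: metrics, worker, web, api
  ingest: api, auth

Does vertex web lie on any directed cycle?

web lies on a cycle iff there is a path from web back to itself.
Exploring from web, it never reaches itself; equivalently, its strongly connected component is a singleton.

No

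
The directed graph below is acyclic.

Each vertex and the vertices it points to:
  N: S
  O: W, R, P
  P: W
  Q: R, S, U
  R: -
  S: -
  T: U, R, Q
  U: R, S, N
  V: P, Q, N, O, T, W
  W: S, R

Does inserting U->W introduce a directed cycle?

Adding U→W creates a cycle iff W can already reach U.
Explore from W: no path reaches U. The graph stays acyclic.

No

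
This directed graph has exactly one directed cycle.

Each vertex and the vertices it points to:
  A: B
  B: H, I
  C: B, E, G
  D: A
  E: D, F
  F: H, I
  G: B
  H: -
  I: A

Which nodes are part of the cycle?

DFS with gray/black marking from B:
B gray
  H gray
  H black
  I gray
    A gray
      A→B: B is gray → back edge
Back edge closes the cycle B → I → A → B; its vertices are {A, B, I}.

A, B, I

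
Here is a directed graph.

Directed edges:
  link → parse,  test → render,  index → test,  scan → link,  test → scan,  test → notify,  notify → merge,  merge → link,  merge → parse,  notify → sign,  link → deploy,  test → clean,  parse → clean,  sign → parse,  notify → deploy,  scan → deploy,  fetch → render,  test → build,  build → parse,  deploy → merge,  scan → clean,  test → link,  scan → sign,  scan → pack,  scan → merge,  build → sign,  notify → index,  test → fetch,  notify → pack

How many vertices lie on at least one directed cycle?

A vertex is on a directed cycle iff it belongs to a strongly connected component of size ≥ 2 (or has a self-loop).
The vertices on cycles are {link, test, index, merge, deploy, notify} — 6 in total.

6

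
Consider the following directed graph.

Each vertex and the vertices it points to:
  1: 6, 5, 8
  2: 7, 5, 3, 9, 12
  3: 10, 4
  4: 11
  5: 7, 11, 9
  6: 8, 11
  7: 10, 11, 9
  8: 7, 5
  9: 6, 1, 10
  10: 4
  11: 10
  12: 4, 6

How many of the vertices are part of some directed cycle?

9

A vertex is on a directed cycle iff it belongs to a strongly connected component of size ≥ 2 (or has a self-loop).
The vertices on cycles are {1, 4, 5, 6, 7, 8, 9, 10, 11} — 9 in total.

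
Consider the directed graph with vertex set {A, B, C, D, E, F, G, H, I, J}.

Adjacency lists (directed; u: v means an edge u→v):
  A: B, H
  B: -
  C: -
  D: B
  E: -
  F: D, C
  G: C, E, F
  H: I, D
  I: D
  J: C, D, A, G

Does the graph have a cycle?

No

DFS with white/gray/black marking, starting from H:
H gray
  I gray
    D gray
      B gray
      B black
    D black
  I black
  H→D: D black — skip
H black
A gray
  A→B: B black — skip
  A→H: H black — skip
A black
C gray
C black
E gray
E black
F gray
  F→D: D black — skip
  F→C: C black — skip
F black
G gray
  G→C: C black — skip
  G→E: E black — skip
  G→F: F black — skip
G black
J gray
  J→C: C black — skip
  J→D: D black — skip
  J→A: A black — skip
  J→G: G black — skip
J black
Every edge goes to a white or black vertex — no back edge, so the graph is acyclic.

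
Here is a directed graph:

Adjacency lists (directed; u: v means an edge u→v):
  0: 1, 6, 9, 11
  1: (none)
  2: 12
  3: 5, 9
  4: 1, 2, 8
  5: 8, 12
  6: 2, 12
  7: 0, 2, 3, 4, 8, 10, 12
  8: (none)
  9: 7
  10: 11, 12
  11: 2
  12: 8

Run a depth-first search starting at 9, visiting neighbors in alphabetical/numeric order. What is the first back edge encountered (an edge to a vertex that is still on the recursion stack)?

DFS from 9 (visiting neighbors in alphabetical/numeric order); mark gray on enter, black on exit:
9 gray
  7 gray
    0 gray
      1 gray
      1 black
      6 gray
        2 gray
          12 gray
            8 gray
            8 black
          12 black
        2 black
        6→12: 12 black — skip
      6 black
      0→9: 9 is gray → back edge
First back edge: 0 → 9.

0->9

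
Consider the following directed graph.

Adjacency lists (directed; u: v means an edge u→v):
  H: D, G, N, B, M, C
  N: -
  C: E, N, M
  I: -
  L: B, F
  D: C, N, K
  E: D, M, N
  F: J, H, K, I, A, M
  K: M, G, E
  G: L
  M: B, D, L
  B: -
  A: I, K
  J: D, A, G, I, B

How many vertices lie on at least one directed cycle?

11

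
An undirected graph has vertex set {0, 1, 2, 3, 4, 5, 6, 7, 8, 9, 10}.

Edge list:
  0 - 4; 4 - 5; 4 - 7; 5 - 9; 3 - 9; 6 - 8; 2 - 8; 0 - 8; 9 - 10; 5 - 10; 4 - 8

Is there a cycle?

DFS, tracking each vertex's parent; an edge to a visited non-parent vertex closes a cycle.
Start from 5:
visit 5 (parent –)
  visit 4 (parent 5)
    visit 7 (parent 4)
      7–4: parent, skip
    visit 8 (parent 4)
      visit 0 (parent 8)
        0–8: parent, skip
        0–4: 4 visited and ≠ parent → cycle
Cycle: 4 – 8 – 0 – 4.

Yes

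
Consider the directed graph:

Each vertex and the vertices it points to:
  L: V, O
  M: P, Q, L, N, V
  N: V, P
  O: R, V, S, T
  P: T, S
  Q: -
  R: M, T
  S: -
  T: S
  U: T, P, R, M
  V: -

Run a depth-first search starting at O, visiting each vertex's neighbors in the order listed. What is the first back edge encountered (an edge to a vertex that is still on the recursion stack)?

L->O

DFS from O (visiting each vertex's neighbors in the order listed); mark gray on enter, black on exit:
O gray
  R gray
    M gray
      P gray
        T gray
          S gray
          S black
        T black
        P→S: S black — skip
      P black
      Q gray
      Q black
      L gray
        V gray
        V black
        L→O: O is gray → back edge
First back edge: L → O.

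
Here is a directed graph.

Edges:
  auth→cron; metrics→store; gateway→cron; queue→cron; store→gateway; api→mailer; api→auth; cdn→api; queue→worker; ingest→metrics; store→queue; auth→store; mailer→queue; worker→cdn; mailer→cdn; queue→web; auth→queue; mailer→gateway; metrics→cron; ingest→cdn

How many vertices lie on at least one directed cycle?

A vertex is on a directed cycle iff it belongs to a strongly connected component of size ≥ 2 (or has a self-loop).
The vertices on cycles are {api, cdn, auth, queue, store, mailer, worker} — 7 in total.

7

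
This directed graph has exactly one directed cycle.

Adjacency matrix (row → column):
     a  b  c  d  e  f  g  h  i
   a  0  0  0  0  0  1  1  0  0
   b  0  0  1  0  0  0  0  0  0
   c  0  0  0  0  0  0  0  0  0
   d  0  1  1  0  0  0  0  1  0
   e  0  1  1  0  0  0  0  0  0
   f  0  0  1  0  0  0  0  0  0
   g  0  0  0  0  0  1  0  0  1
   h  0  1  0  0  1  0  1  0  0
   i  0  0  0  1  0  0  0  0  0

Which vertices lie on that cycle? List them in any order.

DFS with gray/black marking from g:
g gray
  f gray
    c gray
    c black
  f black
  i gray
    d gray
      h gray
        b gray
          b→c: c black — skip
        b black
        e gray
          e→b: b black — skip
          e→c: c black — skip
        e black
        h→g: g is gray → back edge
Back edge closes the cycle g → i → d → h → g; its vertices are {d, g, h, i}.

d, g, h, i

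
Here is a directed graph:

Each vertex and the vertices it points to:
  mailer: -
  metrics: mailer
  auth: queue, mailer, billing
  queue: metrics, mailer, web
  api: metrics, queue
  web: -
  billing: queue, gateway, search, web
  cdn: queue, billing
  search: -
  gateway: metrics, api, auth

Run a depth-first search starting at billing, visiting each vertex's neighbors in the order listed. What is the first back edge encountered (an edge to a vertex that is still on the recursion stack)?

auth→billing

DFS from billing (visiting each vertex's neighbors in the order listed); mark gray on enter, black on exit:
billing gray
  queue gray
    metrics gray
      mailer gray
      mailer black
    metrics black
    queue→mailer: mailer black — skip
    web gray
    web black
  queue black
  gateway gray
    gateway→metrics: metrics black — skip
    api gray
      api→metrics: metrics black — skip
      api→queue: queue black — skip
    api black
    auth gray
      auth→queue: queue black — skip
      auth→mailer: mailer black — skip
      auth→billing: billing is gray → back edge
First back edge: auth → billing.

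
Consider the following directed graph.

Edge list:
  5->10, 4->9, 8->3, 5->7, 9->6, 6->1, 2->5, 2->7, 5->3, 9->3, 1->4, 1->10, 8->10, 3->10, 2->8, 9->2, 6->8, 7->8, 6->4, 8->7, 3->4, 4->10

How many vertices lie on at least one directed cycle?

9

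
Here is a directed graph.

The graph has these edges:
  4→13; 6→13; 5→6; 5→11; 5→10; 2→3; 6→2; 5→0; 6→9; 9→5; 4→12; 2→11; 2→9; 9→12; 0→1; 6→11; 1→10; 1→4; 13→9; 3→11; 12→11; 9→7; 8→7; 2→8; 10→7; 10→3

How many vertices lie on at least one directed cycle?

8

A vertex is on a directed cycle iff it belongs to a strongly connected component of size ≥ 2 (or has a self-loop).
The vertices on cycles are {0, 1, 2, 4, 5, 6, 9, 13} — 8 in total.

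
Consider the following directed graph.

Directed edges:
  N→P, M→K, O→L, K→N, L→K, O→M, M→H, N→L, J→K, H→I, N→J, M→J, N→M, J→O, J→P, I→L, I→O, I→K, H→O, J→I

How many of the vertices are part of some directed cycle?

8

A vertex is on a directed cycle iff it belongs to a strongly connected component of size ≥ 2 (or has a self-loop).
The vertices on cycles are {H, I, J, K, L, M, N, O} — 8 in total.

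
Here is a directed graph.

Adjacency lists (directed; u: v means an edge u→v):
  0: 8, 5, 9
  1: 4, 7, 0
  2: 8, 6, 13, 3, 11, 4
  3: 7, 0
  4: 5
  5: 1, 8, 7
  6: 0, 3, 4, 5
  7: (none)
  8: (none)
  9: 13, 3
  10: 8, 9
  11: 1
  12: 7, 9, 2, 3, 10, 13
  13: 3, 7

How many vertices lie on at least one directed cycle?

7

A vertex is on a directed cycle iff it belongs to a strongly connected component of size ≥ 2 (or has a self-loop).
The vertices on cycles are {0, 1, 3, 4, 5, 9, 13} — 7 in total.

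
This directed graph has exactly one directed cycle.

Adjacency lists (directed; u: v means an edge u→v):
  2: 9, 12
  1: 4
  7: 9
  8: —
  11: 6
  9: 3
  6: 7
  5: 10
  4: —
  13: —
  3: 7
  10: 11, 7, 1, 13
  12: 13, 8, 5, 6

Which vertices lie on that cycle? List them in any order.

3, 7, 9

DFS with gray/black marking from 9:
9 gray
  3 gray
    7 gray
      7→9: 9 is gray → back edge
Back edge closes the cycle 9 → 3 → 7 → 9; its vertices are {3, 7, 9}.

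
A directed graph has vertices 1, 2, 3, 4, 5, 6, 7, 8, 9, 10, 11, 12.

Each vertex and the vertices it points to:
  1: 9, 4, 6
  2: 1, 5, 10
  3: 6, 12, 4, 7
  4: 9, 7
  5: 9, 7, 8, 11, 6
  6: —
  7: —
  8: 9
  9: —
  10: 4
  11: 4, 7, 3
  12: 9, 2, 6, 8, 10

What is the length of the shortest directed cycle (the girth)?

5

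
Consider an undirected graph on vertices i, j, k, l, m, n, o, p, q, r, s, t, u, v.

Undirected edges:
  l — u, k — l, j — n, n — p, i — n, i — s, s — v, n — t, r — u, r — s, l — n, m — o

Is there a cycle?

Yes

DFS, tracking each vertex's parent; an edge to a visited non-parent vertex closes a cycle.
Start from r:
visit r (parent –)
  visit u (parent r)
    visit l (parent u)
      visit k (parent l)
        k–l: parent, skip
      l–u: parent, skip
      visit n (parent l)
        visit p (parent n)
          p–n: parent, skip
        n–l: parent, skip
        visit i (parent n)
          i–n: parent, skip
          visit s (parent i)
            visit v (parent s)
              v–s: parent, skip
            s–i: parent, skip
            s–r: r visited and ≠ parent → cycle
Cycle: r – u – l – n – i – s – r.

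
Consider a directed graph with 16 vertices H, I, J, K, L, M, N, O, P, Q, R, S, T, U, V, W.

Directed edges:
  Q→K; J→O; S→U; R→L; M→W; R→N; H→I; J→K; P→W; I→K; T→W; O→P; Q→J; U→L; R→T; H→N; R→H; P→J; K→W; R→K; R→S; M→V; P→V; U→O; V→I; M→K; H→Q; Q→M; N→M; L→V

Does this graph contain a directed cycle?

DFS with white/gray/black marking, starting from P:
P gray
  J gray
    K gray
      W gray
      W black
    K black
    O gray
      O→P: P is gray → back edge
Back edge found, so a cycle exists: P → J → O → P.

Yes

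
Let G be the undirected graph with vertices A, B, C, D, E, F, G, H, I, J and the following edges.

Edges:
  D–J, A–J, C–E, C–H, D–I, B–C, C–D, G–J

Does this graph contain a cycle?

DFS, tracking each vertex's parent; an edge to a visited non-parent vertex closes a cycle.
Start from H:
visit H (parent –)
  visit C (parent H)
    visit E (parent C)
      E–C: parent, skip
    visit D (parent C)
      visit I (parent D)
        I–D: parent, skip
      visit J (parent D)
        J–D: parent, skip
        visit A (parent J)
          A–J: parent, skip
        visit G (parent J)
          G–J: parent, skip
      D–C: parent, skip
    visit B (parent C)
      B–C: parent, skip
    C–H: parent, skip
visit F (parent –)
No non-parent visited neighbor found — the graph is a forest.

No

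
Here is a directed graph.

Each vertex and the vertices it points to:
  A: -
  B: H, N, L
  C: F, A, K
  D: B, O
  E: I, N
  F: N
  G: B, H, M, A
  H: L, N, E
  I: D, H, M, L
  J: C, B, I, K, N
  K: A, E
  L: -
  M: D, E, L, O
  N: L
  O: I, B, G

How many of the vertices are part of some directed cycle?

A vertex is on a directed cycle iff it belongs to a strongly connected component of size ≥ 2 (or has a self-loop).
The vertices on cycles are {B, D, E, G, H, I, M, O} — 8 in total.

8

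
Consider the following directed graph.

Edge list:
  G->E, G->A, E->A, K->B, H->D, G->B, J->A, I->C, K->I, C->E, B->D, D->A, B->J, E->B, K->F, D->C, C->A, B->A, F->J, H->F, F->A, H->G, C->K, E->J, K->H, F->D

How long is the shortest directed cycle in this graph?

For each vertex v, BFS finds the shortest path from v back to v.
The shortest such closed walk is K → I → C → K, length 3.

3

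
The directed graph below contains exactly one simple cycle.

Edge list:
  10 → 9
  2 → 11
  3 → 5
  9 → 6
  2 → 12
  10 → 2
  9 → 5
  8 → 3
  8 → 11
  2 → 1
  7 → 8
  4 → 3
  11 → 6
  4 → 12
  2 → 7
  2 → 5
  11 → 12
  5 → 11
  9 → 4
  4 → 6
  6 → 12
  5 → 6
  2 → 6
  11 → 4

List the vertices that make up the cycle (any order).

3, 4, 5, 11

DFS with gray/black marking from 4:
4 gray
  6 gray
    12 gray
    12 black
  6 black
  3 gray
    5 gray
      11 gray
        11→12: 12 black — skip
        11→6: 6 black — skip
        11→4: 4 is gray → back edge
Back edge closes the cycle 4 → 3 → 5 → 11 → 4; its vertices are {3, 4, 5, 11}.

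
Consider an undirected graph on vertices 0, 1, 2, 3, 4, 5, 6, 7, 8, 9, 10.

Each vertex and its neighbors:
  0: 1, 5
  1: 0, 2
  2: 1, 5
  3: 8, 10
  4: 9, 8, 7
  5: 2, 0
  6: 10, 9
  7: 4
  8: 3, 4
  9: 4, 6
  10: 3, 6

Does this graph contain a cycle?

Yes

DFS, tracking each vertex's parent; an edge to a visited non-parent vertex closes a cycle.
Start from 0:
visit 0 (parent –)
  visit 1 (parent 0)
    1–0: parent, skip
    visit 2 (parent 1)
      2–1: parent, skip
      visit 5 (parent 2)
        5–2: parent, skip
        5–0: 0 visited and ≠ parent → cycle
Cycle: 0 – 1 – 2 – 5 – 0.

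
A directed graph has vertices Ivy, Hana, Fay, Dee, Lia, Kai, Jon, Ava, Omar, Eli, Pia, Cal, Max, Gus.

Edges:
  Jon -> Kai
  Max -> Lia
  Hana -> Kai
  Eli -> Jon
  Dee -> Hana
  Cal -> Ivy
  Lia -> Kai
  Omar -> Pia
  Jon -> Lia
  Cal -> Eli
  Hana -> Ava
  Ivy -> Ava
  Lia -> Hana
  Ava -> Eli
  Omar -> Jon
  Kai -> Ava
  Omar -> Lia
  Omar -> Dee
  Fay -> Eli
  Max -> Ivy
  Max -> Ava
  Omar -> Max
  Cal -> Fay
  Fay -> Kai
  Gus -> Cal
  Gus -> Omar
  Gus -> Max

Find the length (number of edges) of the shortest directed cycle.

For each vertex v, BFS finds the shortest path from v back to v.
The shortest such closed walk is Eli → Jon → Kai → Ava → Eli, length 4.

4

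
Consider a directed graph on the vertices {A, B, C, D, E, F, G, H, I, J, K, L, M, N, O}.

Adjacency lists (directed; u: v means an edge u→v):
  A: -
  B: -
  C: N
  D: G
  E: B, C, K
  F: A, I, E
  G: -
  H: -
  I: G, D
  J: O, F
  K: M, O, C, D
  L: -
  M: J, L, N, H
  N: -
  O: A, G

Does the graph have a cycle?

Yes

DFS with white/gray/black marking, starting from M:
M gray
  J gray
    O gray
      A gray
      A black
      G gray
      G black
    O black
    F gray
      F→A: A black — skip
      I gray
        I→G: G black — skip
        D gray
          D→G: G black — skip
        D black
      I black
      E gray
        B gray
        B black
        C gray
          N gray
          N black
        C black
        K gray
          K→M: M is gray → back edge
Back edge found, so a cycle exists: M → J → F → E → K → M.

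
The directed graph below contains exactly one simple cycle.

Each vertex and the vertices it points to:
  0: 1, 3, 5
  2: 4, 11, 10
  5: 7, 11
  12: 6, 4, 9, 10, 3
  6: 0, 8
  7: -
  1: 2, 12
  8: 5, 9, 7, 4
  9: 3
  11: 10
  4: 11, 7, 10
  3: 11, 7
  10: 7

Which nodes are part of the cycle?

DFS with gray/black marking from 1:
1 gray
  2 gray
    4 gray
      11 gray
        10 gray
          7 gray
          7 black
        10 black
      11 black
      4→7: 7 black — skip
      4→10: 10 black — skip
    4 black
    2→11: 11 black — skip
    2→10: 10 black — skip
  2 black
  12 gray
    6 gray
      0 gray
        0→1: 1 is gray → back edge
Back edge closes the cycle 1 → 12 → 6 → 0 → 1; its vertices are {0, 1, 6, 12}.

0, 1, 6, 12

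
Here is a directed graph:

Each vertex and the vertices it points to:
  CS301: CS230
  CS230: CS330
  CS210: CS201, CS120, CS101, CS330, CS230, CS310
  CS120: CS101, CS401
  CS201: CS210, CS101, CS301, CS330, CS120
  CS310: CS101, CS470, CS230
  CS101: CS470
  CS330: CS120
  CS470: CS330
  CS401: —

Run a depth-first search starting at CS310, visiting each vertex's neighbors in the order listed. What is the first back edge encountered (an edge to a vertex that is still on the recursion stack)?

CS120→CS101

DFS from CS310 (visiting each vertex's neighbors in the order listed); mark gray on enter, black on exit:
CS310 gray
  CS101 gray
    CS470 gray
      CS330 gray
        CS120 gray
          CS120→CS101: CS101 is gray → back edge
First back edge: CS120 → CS101.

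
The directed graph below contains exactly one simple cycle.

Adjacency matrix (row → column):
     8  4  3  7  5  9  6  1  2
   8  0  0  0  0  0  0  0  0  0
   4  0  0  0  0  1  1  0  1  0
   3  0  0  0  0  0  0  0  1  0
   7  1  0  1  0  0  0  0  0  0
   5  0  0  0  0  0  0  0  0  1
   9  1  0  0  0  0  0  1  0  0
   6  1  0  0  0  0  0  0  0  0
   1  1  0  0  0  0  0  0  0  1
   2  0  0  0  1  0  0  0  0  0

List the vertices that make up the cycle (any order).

DFS with gray/black marking from 1:
1 gray
  8 gray
  8 black
  2 gray
    7 gray
      3 gray
        3→1: 1 is gray → back edge
Back edge closes the cycle 1 → 2 → 7 → 3 → 1; its vertices are {1, 2, 3, 7}.

1, 2, 3, 7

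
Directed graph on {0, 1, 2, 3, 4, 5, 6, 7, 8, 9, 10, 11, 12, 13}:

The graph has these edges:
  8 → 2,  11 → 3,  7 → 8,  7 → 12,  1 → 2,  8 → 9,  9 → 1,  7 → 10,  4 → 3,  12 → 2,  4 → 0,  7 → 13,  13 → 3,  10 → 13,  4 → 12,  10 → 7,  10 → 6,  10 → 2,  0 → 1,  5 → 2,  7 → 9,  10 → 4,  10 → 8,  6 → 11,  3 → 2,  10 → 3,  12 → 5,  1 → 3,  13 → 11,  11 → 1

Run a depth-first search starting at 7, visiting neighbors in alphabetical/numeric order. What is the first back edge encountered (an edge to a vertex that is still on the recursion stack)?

DFS from 7 (visiting neighbors in alphabetical/numeric order); mark gray on enter, black on exit:
7 gray
  8 gray
    2 gray
    2 black
    9 gray
      1 gray
        1→2: 2 black — skip
        3 gray
          3→2: 2 black — skip
        3 black
      1 black
    9 black
  8 black
  7→9: 9 black — skip
  10 gray
    10→2: 2 black — skip
    10→3: 3 black — skip
    4 gray
      0 gray
        0→1: 1 black — skip
      0 black
      4→3: 3 black — skip
      12 gray
        12→2: 2 black — skip
        5 gray
          5→2: 2 black — skip
        5 black
      12 black
    4 black
    6 gray
      11 gray
        11→1: 1 black — skip
        11→3: 3 black — skip
      11 black
    6 black
    10→7: 7 is gray → back edge
First back edge: 10 → 7.

10→7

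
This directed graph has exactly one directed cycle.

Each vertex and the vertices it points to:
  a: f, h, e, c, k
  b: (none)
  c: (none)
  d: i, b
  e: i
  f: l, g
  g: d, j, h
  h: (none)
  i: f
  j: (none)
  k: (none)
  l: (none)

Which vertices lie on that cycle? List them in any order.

DFS with gray/black marking from f:
f gray
  l gray
  l black
  g gray
    d gray
      i gray
        i→f: f is gray → back edge
Back edge closes the cycle f → g → d → i → f; its vertices are {d, f, g, i}.

d, f, g, i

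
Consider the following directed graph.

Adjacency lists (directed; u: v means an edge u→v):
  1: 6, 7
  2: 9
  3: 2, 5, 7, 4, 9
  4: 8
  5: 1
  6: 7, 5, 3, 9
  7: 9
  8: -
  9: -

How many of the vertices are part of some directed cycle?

4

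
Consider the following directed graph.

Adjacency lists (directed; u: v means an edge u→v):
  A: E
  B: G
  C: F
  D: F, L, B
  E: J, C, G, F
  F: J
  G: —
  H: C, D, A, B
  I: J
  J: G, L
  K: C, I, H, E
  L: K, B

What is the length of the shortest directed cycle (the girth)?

4

For each vertex v, BFS finds the shortest path from v back to v.
The shortest such closed walk is K → H → D → L → K, length 4.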